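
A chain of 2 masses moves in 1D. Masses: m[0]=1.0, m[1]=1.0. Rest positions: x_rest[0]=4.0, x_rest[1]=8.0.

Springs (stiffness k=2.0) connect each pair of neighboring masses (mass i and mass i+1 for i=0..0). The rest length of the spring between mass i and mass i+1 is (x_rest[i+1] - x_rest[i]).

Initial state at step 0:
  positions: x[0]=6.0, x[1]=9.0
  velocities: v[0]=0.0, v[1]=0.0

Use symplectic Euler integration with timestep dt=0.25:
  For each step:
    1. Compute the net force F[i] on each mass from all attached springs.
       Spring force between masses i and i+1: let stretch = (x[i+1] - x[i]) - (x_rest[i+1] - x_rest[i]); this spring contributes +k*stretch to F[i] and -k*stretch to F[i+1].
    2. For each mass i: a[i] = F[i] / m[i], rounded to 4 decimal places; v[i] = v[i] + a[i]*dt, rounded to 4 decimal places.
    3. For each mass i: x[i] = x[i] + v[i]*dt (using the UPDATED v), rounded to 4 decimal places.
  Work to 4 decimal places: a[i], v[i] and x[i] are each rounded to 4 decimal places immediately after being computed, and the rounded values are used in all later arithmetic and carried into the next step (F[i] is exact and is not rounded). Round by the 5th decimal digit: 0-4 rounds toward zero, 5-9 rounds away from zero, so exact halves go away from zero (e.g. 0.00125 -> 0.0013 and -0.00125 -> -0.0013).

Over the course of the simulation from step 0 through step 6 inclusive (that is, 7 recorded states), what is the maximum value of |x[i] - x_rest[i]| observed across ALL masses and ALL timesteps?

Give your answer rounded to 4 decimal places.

Answer: 2.0113

Derivation:
Step 0: x=[6.0000 9.0000] v=[0.0000 0.0000]
Step 1: x=[5.8750 9.1250] v=[-0.5000 0.5000]
Step 2: x=[5.6563 9.3438] v=[-0.8750 0.8750]
Step 3: x=[5.3985 9.6016] v=[-1.0313 1.0313]
Step 4: x=[5.1661 9.8341] v=[-0.9298 0.9298]
Step 5: x=[5.0172 9.9831] v=[-0.5958 0.5958]
Step 6: x=[4.9890 10.0113] v=[-0.1129 0.1129]
Max displacement = 2.0113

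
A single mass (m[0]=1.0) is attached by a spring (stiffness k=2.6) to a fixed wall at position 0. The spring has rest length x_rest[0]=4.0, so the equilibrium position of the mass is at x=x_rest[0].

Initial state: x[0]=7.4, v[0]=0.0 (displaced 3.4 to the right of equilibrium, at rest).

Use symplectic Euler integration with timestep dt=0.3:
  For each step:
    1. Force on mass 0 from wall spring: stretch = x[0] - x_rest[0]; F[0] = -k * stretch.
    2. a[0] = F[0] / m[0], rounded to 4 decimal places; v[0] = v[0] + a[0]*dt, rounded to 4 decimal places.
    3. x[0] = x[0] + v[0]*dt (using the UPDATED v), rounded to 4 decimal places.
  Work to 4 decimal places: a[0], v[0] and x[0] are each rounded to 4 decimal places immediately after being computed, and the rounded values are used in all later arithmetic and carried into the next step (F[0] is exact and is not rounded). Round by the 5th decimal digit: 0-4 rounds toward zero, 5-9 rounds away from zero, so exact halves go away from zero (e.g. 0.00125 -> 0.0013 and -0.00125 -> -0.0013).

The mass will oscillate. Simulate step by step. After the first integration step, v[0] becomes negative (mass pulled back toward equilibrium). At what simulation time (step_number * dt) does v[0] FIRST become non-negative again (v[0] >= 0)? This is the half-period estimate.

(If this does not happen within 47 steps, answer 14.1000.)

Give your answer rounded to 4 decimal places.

Answer: 2.1000

Derivation:
Step 0: x=[7.4000] v=[0.0000]
Step 1: x=[6.6044] v=[-2.6520]
Step 2: x=[5.1994] v=[-4.6834]
Step 3: x=[3.5137] v=[-5.6189]
Step 4: x=[1.9418] v=[-5.2396]
Step 5: x=[0.8515] v=[-3.6342]
Step 6: x=[0.4980] v=[-1.1784]
Step 7: x=[0.9640] v=[1.5532]
First v>=0 after going negative at step 7, time=2.1000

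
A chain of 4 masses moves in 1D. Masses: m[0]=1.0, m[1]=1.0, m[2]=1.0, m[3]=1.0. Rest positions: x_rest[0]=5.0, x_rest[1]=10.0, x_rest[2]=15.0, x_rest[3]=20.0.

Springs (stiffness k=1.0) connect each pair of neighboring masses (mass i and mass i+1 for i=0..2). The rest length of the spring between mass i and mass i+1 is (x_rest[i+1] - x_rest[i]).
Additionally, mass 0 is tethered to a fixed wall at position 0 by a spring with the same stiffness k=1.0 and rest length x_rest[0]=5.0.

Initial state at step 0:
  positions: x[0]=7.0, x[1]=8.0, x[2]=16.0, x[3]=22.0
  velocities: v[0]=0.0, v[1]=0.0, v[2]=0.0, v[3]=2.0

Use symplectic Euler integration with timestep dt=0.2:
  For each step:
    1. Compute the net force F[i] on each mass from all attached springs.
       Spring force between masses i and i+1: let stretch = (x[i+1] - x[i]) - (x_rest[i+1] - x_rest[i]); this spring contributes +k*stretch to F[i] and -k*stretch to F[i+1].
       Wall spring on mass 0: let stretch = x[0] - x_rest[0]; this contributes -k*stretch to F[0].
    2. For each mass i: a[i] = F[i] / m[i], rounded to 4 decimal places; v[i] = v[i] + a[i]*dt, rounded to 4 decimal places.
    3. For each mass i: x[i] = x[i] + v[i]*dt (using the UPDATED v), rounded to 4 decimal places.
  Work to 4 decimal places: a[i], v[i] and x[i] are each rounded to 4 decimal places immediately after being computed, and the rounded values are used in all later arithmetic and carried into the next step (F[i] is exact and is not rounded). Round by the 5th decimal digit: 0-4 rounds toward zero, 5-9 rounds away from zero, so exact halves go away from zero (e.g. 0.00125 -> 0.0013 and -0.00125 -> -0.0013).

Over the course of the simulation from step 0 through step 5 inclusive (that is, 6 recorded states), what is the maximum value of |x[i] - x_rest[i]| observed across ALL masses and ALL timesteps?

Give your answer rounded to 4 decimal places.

Step 0: x=[7.0000 8.0000 16.0000 22.0000] v=[0.0000 0.0000 0.0000 2.0000]
Step 1: x=[6.7600 8.2800 15.9200 22.3600] v=[-1.2000 1.4000 -0.4000 1.8000]
Step 2: x=[6.3104 8.8048 15.7920 22.6624] v=[-2.2480 2.6240 -0.6400 1.5120]
Step 3: x=[5.7082 9.5093 15.6593 22.8900] v=[-3.0112 3.5226 -0.6634 1.1379]
Step 4: x=[5.0297 10.3078 15.5698 23.0284] v=[-3.3926 3.9924 -0.4473 0.6918]
Step 5: x=[4.3611 11.1056 15.5682 23.0684] v=[-3.3429 3.9892 -0.0080 0.2001]
Max displacement = 3.0684

Answer: 3.0684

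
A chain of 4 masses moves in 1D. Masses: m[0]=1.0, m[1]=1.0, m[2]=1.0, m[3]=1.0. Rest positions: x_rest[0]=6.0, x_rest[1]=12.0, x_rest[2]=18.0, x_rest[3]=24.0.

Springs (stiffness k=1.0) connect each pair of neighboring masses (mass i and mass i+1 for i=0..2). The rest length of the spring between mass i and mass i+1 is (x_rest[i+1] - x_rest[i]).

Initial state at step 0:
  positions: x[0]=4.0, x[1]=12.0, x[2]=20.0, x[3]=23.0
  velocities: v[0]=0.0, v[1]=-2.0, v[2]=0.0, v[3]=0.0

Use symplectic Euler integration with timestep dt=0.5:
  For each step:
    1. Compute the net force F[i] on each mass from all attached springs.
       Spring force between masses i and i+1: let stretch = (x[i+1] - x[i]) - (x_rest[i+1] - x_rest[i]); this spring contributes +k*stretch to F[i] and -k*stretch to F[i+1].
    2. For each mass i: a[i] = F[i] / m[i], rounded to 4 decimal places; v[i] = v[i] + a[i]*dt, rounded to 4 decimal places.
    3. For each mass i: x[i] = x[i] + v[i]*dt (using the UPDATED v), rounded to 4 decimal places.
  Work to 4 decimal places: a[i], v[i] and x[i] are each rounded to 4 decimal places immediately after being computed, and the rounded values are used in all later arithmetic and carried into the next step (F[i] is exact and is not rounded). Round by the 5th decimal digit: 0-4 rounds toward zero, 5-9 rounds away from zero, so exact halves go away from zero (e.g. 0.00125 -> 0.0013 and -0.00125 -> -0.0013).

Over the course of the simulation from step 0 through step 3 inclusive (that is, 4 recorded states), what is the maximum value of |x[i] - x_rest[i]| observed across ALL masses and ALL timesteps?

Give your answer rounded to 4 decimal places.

Answer: 2.7656

Derivation:
Step 0: x=[4.0000 12.0000 20.0000 23.0000] v=[0.0000 -2.0000 0.0000 0.0000]
Step 1: x=[4.5000 11.0000 18.7500 23.7500] v=[1.0000 -2.0000 -2.5000 1.5000]
Step 2: x=[5.1250 10.3125 16.8125 24.7500] v=[1.2500 -1.3750 -3.8750 2.0000]
Step 3: x=[5.5469 9.9531 15.2344 25.2657] v=[0.8438 -0.7188 -3.1563 1.0313]
Max displacement = 2.7656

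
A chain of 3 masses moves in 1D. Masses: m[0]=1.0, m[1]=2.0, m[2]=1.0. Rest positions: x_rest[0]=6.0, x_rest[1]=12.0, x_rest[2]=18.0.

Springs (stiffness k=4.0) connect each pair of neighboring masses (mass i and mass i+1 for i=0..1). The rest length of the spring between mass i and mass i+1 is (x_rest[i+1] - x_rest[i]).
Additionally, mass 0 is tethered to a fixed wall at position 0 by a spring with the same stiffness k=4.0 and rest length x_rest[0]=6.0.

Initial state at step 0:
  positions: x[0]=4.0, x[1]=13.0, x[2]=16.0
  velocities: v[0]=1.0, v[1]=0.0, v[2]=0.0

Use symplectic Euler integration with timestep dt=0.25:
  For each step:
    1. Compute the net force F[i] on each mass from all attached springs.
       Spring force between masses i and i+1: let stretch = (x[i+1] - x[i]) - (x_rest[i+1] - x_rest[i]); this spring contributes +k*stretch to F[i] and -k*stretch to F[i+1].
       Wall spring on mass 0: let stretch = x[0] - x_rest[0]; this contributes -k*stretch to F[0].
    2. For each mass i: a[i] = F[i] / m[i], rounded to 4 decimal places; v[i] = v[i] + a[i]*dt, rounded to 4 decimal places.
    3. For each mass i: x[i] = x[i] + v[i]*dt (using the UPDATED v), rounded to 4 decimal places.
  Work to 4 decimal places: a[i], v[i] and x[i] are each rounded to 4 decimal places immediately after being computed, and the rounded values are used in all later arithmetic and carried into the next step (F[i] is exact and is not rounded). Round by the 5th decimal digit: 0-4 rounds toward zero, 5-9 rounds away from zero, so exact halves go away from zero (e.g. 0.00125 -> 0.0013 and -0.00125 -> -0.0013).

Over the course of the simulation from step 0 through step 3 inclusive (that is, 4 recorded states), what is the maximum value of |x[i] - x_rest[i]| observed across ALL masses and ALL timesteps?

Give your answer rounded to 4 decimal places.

Step 0: x=[4.0000 13.0000 16.0000] v=[1.0000 0.0000 0.0000]
Step 1: x=[5.5000 12.2500 16.7500] v=[6.0000 -3.0000 3.0000]
Step 2: x=[7.3125 11.2188 17.8750] v=[7.2500 -4.1250 4.5000]
Step 3: x=[8.2735 10.5313 18.8360] v=[3.8438 -2.7501 3.8438]
Max displacement = 2.2735

Answer: 2.2735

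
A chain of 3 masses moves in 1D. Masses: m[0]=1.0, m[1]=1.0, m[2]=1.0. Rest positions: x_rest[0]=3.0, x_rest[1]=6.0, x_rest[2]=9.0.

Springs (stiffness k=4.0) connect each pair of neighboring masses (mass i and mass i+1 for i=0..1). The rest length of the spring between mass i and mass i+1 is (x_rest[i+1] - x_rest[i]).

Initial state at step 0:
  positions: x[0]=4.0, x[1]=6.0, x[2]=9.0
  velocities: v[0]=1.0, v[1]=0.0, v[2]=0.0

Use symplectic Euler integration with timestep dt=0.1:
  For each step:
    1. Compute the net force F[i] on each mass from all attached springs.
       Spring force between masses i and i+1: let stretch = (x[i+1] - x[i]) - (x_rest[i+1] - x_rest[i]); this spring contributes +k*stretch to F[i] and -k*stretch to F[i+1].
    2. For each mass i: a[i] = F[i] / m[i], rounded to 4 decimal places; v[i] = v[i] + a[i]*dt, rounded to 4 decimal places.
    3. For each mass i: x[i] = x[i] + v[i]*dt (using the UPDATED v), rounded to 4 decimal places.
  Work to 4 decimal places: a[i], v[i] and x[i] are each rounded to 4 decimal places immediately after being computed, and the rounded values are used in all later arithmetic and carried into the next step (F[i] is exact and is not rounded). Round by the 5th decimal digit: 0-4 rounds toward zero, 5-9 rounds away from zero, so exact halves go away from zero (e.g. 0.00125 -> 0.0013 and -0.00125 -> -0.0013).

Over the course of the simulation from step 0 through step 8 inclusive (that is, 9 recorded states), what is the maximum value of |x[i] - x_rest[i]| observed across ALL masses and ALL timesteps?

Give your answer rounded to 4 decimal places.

Answer: 1.0792

Derivation:
Step 0: x=[4.0000 6.0000 9.0000] v=[1.0000 0.0000 0.0000]
Step 1: x=[4.0600 6.0400 9.0000] v=[0.6000 0.4000 0.0000]
Step 2: x=[4.0792 6.1192 9.0016] v=[0.1920 0.7920 0.0160]
Step 3: x=[4.0600 6.2321 9.0079] v=[-0.1920 1.1290 0.0630]
Step 4: x=[4.0077 6.3692 9.0232] v=[-0.5232 1.3705 0.1527]
Step 5: x=[3.9298 6.5180 9.0523] v=[-0.7786 1.4875 0.2911]
Step 6: x=[3.8355 6.6646 9.1000] v=[-0.9433 1.4659 0.4774]
Step 7: x=[3.7343 6.7954 9.1703] v=[-1.0117 1.3084 0.7032]
Step 8: x=[3.6356 6.8988 9.2656] v=[-0.9873 1.0339 0.9532]
Max displacement = 1.0792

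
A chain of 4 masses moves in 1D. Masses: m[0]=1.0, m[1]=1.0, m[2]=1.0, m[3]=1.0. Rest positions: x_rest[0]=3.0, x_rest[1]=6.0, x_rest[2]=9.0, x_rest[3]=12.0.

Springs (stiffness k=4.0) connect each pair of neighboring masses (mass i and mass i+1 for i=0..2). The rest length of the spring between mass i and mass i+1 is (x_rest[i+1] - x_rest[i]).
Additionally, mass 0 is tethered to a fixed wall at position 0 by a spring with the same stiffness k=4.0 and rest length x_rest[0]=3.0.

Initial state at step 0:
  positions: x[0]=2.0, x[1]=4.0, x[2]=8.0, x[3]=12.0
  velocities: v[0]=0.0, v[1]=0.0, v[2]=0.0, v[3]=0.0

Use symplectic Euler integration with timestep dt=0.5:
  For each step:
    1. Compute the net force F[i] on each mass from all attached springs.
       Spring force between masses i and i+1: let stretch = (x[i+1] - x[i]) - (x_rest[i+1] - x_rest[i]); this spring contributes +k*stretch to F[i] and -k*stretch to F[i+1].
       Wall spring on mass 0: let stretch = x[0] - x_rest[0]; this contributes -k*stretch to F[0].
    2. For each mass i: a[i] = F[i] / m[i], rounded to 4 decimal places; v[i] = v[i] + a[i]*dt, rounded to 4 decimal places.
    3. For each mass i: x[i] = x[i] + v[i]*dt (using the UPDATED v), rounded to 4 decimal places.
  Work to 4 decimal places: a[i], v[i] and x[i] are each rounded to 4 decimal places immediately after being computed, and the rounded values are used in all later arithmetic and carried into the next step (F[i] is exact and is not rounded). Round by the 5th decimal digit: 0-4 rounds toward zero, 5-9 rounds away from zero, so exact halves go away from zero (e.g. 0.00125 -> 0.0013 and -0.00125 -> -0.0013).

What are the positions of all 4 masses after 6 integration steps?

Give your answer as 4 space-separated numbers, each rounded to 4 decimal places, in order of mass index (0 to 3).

Step 0: x=[2.0000 4.0000 8.0000 12.0000] v=[0.0000 0.0000 0.0000 0.0000]
Step 1: x=[2.0000 6.0000 8.0000 11.0000] v=[0.0000 4.0000 0.0000 -2.0000]
Step 2: x=[4.0000 6.0000 9.0000 10.0000] v=[4.0000 0.0000 2.0000 -2.0000]
Step 3: x=[4.0000 7.0000 8.0000 11.0000] v=[0.0000 2.0000 -2.0000 2.0000]
Step 4: x=[3.0000 6.0000 9.0000 12.0000] v=[-2.0000 -2.0000 2.0000 2.0000]
Step 5: x=[2.0000 5.0000 10.0000 13.0000] v=[-2.0000 -2.0000 2.0000 2.0000]
Step 6: x=[2.0000 6.0000 9.0000 14.0000] v=[0.0000 2.0000 -2.0000 2.0000]

Answer: 2.0000 6.0000 9.0000 14.0000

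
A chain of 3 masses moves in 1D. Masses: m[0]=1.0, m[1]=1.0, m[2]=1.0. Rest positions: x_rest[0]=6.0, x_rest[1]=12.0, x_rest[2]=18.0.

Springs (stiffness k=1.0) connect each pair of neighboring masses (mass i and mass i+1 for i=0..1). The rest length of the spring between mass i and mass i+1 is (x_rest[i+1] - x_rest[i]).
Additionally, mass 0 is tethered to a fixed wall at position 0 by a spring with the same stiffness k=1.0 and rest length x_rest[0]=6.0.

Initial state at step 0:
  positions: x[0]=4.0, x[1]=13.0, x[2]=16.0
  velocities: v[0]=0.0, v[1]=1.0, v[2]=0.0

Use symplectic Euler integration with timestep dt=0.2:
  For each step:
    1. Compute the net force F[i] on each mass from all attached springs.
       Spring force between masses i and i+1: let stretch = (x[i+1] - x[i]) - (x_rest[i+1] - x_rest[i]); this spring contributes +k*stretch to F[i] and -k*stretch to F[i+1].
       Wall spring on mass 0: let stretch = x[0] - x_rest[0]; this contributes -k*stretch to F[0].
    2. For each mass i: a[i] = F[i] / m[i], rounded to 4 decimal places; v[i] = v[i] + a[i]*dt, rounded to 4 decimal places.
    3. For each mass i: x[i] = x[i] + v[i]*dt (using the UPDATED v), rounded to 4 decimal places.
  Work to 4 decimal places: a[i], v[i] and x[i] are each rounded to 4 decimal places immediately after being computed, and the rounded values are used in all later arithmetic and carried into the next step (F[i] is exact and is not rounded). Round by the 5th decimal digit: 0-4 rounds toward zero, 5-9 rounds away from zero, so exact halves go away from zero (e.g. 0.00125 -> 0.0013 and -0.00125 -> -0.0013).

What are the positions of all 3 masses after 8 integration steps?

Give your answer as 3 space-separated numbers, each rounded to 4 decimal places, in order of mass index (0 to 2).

Answer: 7.5663 10.0723 18.5080

Derivation:
Step 0: x=[4.0000 13.0000 16.0000] v=[0.0000 1.0000 0.0000]
Step 1: x=[4.2000 12.9600 16.1200] v=[1.0000 -0.2000 0.6000]
Step 2: x=[4.5824 12.6960 16.3536] v=[1.9120 -1.3200 1.1680]
Step 3: x=[5.1060 12.2538 16.6809] v=[2.6182 -2.2112 1.6365]
Step 4: x=[5.7113 11.7027 17.0711] v=[3.0266 -2.7553 1.9511]
Step 5: x=[6.3278 11.1267 17.4866] v=[3.0826 -2.8799 2.0774]
Step 6: x=[6.8832 10.6132 17.8877] v=[2.7768 -2.5677 2.0054]
Step 7: x=[7.3124 10.2414 18.2378] v=[2.1462 -1.8588 1.7505]
Step 8: x=[7.5663 10.0723 18.5080] v=[1.2695 -0.8453 1.3512]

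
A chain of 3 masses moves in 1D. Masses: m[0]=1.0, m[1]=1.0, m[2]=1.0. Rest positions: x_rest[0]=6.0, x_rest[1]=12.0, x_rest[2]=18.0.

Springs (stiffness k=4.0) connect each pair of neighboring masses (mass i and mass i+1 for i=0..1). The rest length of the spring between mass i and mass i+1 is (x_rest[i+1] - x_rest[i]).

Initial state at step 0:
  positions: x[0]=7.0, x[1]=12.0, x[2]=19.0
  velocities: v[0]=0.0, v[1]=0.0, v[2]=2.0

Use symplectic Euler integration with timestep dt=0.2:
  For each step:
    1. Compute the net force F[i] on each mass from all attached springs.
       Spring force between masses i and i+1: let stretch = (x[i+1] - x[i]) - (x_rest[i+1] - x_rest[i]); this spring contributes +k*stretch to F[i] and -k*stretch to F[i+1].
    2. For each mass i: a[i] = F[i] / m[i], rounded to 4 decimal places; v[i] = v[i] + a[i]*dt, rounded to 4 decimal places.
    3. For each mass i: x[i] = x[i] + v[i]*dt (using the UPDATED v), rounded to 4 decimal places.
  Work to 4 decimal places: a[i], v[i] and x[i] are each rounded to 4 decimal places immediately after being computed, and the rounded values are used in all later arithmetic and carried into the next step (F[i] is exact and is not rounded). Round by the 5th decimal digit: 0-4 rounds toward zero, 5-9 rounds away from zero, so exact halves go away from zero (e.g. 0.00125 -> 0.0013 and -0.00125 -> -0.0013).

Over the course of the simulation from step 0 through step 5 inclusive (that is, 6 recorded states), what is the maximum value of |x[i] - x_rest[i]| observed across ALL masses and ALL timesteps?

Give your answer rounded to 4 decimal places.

Answer: 1.9326

Derivation:
Step 0: x=[7.0000 12.0000 19.0000] v=[0.0000 0.0000 2.0000]
Step 1: x=[6.8400 12.3200 19.2400] v=[-0.8000 1.6000 1.2000]
Step 2: x=[6.5968 12.8704 19.3328] v=[-1.2160 2.7520 0.4640]
Step 3: x=[6.3974 13.4510 19.3516] v=[-0.9971 2.9030 0.0941]
Step 4: x=[6.3666 13.8471 19.3863] v=[-0.1542 1.9806 0.1736]
Step 5: x=[6.5726 13.9326 19.4947] v=[1.0302 0.4276 0.5422]
Max displacement = 1.9326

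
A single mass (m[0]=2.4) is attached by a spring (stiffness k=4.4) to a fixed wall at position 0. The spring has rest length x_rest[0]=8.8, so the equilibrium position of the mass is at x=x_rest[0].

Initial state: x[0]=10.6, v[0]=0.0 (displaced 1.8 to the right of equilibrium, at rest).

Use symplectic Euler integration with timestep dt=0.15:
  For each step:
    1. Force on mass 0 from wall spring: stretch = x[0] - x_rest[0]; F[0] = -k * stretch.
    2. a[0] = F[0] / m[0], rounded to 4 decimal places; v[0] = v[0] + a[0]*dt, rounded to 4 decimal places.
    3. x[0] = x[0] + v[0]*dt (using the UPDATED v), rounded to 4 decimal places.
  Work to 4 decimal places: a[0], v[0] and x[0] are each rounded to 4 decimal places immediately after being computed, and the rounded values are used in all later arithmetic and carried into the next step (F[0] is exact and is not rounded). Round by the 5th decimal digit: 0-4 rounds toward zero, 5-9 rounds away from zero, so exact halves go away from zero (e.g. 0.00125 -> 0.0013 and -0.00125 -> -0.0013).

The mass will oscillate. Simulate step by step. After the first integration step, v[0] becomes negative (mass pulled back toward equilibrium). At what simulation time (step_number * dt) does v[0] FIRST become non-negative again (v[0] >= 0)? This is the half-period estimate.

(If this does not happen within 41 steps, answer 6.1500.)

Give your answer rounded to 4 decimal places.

Answer: 2.4000

Derivation:
Step 0: x=[10.6000] v=[0.0000]
Step 1: x=[10.5258] v=[-0.4950]
Step 2: x=[10.3804] v=[-0.9696]
Step 3: x=[10.1698] v=[-1.4042]
Step 4: x=[9.9027] v=[-1.7809]
Step 5: x=[9.5901] v=[-2.0841]
Step 6: x=[9.2449] v=[-2.3014]
Step 7: x=[8.8813] v=[-2.4238]
Step 8: x=[8.5144] v=[-2.4462]
Step 9: x=[8.1592] v=[-2.3677]
Step 10: x=[7.8305] v=[-2.1915]
Step 11: x=[7.5418] v=[-1.9249]
Step 12: x=[7.3050] v=[-1.5789]
Step 13: x=[7.1298] v=[-1.1678]
Step 14: x=[7.0235] v=[-0.7085]
Step 15: x=[6.9905] v=[-0.2200]
Step 16: x=[7.0321] v=[0.2776]
First v>=0 after going negative at step 16, time=2.4000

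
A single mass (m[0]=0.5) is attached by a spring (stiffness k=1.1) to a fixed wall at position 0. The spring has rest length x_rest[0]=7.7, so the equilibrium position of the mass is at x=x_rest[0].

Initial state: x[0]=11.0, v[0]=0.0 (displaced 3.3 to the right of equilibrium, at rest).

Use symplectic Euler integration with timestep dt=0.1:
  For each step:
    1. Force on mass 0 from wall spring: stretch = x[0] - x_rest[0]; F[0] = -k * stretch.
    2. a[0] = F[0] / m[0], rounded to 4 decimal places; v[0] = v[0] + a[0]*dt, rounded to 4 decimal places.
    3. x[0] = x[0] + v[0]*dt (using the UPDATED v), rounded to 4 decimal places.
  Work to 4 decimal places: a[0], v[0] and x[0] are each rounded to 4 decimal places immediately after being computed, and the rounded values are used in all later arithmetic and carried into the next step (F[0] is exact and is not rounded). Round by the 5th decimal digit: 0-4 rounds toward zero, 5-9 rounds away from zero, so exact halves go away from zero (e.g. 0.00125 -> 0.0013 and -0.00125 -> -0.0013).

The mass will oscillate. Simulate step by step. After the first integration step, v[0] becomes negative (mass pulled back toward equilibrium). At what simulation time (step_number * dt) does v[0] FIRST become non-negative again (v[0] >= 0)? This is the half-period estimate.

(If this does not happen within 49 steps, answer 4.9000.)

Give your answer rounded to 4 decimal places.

Step 0: x=[11.0000] v=[0.0000]
Step 1: x=[10.9274] v=[-0.7260]
Step 2: x=[10.7838] v=[-1.4360]
Step 3: x=[10.5724] v=[-2.1144]
Step 4: x=[10.2978] v=[-2.7463]
Step 5: x=[9.9660] v=[-3.3178]
Step 6: x=[9.5844] v=[-3.8163]
Step 7: x=[9.1613] v=[-4.2309]
Step 8: x=[8.7061] v=[-4.5524]
Step 9: x=[8.2287] v=[-4.7737]
Step 10: x=[7.7397] v=[-4.8900]
Step 11: x=[7.2498] v=[-4.8987]
Step 12: x=[6.7698] v=[-4.7997]
Step 13: x=[6.3103] v=[-4.5951]
Step 14: x=[5.8814] v=[-4.2894]
Step 15: x=[5.4925] v=[-3.8893]
Step 16: x=[5.1521] v=[-3.4037]
Step 17: x=[4.8678] v=[-2.8432]
Step 18: x=[4.6458] v=[-2.2201]
Step 19: x=[4.4910] v=[-1.5482]
Step 20: x=[4.4068] v=[-0.8422]
Step 21: x=[4.3950] v=[-0.1177]
Step 22: x=[4.4559] v=[0.6094]
First v>=0 after going negative at step 22, time=2.2000

Answer: 2.2000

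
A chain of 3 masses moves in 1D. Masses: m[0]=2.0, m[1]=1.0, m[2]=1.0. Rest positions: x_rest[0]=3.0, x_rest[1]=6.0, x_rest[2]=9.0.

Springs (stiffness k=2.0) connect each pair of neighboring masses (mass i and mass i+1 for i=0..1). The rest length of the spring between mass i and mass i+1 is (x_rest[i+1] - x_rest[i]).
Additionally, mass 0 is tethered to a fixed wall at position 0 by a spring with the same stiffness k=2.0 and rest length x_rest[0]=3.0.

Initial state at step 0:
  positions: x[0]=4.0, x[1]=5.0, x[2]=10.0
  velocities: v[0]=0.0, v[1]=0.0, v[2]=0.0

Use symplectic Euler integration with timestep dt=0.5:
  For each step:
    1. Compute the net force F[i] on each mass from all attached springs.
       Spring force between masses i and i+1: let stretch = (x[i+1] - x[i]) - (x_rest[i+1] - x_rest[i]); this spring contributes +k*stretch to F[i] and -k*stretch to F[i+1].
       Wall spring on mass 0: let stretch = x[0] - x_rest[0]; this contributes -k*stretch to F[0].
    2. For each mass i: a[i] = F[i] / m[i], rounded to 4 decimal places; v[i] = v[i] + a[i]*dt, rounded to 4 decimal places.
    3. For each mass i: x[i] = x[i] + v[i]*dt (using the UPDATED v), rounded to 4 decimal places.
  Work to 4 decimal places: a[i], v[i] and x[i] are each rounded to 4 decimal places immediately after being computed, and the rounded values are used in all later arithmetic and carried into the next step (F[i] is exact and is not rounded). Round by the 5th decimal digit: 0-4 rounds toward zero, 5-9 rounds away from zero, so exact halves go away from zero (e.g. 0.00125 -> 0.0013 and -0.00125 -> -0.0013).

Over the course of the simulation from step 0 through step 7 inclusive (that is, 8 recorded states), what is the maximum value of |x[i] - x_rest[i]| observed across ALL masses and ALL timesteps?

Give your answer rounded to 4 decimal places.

Answer: 2.1250

Derivation:
Step 0: x=[4.0000 5.0000 10.0000] v=[0.0000 0.0000 0.0000]
Step 1: x=[3.2500 7.0000 9.0000] v=[-1.5000 4.0000 -2.0000]
Step 2: x=[2.6250 8.1250 8.5000] v=[-1.2500 2.2500 -1.0000]
Step 3: x=[2.7188 6.6875 9.3125] v=[0.1875 -2.8750 1.6250]
Step 4: x=[3.1251 4.5782 10.3125] v=[0.8125 -4.2187 2.0000]
Step 5: x=[3.1134 4.6095 9.9454] v=[-0.0235 0.0625 -0.7343]
Step 6: x=[2.6973 6.5607 8.4103] v=[-0.8322 3.9023 -3.0702]
Step 7: x=[2.5727 7.5050 7.4504] v=[-0.2492 1.8885 -1.9198]
Max displacement = 2.1250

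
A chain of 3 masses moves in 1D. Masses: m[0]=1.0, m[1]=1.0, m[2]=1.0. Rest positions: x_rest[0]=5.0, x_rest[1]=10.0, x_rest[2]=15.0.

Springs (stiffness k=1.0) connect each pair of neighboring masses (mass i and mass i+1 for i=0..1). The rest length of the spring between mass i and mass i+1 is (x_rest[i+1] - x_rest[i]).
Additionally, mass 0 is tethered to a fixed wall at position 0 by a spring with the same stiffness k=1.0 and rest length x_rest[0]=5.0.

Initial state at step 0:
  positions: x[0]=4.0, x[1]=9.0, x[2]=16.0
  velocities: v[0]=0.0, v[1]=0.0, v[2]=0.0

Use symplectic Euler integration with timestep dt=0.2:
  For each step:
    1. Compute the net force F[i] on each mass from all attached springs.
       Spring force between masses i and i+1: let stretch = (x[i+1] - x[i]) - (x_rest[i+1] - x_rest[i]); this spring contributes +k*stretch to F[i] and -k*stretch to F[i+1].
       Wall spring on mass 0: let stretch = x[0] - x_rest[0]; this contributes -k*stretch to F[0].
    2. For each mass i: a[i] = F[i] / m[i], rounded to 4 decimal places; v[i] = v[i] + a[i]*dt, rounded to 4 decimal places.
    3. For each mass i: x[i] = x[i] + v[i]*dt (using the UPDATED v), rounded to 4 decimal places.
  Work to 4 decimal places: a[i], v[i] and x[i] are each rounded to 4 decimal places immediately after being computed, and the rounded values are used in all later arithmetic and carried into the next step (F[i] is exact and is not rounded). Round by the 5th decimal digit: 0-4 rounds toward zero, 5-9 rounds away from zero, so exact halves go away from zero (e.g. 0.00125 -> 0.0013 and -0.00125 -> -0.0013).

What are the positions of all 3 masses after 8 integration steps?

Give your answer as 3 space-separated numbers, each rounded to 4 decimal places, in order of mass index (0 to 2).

Step 0: x=[4.0000 9.0000 16.0000] v=[0.0000 0.0000 0.0000]
Step 1: x=[4.0400 9.0800 15.9200] v=[0.2000 0.4000 -0.4000]
Step 2: x=[4.1200 9.2320 15.7664] v=[0.4000 0.7600 -0.7680]
Step 3: x=[4.2397 9.4409 15.5514] v=[0.5984 1.0445 -1.0749]
Step 4: x=[4.3978 9.6862 15.2920] v=[0.7907 1.2264 -1.2970]
Step 5: x=[4.5916 9.9442 15.0084] v=[0.9688 1.2899 -1.4182]
Step 6: x=[4.8158 10.1906 14.7222] v=[1.1210 1.2322 -1.4310]
Step 7: x=[5.0624 10.4033 14.4547] v=[1.2328 1.0636 -1.3373]
Step 8: x=[5.3201 10.5644 14.2252] v=[1.2885 0.8057 -1.1476]

Answer: 5.3201 10.5644 14.2252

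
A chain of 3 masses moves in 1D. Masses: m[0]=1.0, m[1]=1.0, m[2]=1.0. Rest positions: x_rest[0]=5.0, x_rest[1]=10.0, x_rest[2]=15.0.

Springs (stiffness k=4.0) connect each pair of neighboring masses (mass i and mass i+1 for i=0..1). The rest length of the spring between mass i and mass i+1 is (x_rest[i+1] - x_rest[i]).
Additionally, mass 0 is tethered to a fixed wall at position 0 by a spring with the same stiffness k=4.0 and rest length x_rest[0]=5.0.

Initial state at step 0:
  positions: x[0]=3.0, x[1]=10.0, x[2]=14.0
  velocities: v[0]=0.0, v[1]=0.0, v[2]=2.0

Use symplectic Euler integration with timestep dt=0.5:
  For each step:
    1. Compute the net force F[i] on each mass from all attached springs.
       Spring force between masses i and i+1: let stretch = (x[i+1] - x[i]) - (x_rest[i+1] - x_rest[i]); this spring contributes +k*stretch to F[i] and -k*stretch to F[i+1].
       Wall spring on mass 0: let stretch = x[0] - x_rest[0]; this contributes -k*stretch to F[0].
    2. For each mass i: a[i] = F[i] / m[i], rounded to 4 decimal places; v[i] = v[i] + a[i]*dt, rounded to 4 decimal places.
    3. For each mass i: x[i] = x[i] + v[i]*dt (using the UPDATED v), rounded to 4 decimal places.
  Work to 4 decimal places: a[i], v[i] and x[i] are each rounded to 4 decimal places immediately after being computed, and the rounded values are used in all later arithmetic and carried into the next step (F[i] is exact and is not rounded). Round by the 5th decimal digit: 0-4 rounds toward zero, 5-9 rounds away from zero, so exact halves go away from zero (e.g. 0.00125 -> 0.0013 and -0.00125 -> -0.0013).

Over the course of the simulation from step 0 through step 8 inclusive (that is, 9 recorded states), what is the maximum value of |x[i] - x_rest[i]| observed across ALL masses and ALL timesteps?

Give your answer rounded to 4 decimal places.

Answer: 4.0000

Derivation:
Step 0: x=[3.0000 10.0000 14.0000] v=[0.0000 0.0000 2.0000]
Step 1: x=[7.0000 7.0000 16.0000] v=[8.0000 -6.0000 4.0000]
Step 2: x=[4.0000 13.0000 14.0000] v=[-6.0000 12.0000 -4.0000]
Step 3: x=[6.0000 11.0000 16.0000] v=[4.0000 -4.0000 4.0000]
Step 4: x=[7.0000 9.0000 18.0000] v=[2.0000 -4.0000 4.0000]
Step 5: x=[3.0000 14.0000 16.0000] v=[-8.0000 10.0000 -4.0000]
Step 6: x=[7.0000 10.0000 17.0000] v=[8.0000 -8.0000 2.0000]
Step 7: x=[7.0000 10.0000 16.0000] v=[0.0000 0.0000 -2.0000]
Step 8: x=[3.0000 13.0000 14.0000] v=[-8.0000 6.0000 -4.0000]
Max displacement = 4.0000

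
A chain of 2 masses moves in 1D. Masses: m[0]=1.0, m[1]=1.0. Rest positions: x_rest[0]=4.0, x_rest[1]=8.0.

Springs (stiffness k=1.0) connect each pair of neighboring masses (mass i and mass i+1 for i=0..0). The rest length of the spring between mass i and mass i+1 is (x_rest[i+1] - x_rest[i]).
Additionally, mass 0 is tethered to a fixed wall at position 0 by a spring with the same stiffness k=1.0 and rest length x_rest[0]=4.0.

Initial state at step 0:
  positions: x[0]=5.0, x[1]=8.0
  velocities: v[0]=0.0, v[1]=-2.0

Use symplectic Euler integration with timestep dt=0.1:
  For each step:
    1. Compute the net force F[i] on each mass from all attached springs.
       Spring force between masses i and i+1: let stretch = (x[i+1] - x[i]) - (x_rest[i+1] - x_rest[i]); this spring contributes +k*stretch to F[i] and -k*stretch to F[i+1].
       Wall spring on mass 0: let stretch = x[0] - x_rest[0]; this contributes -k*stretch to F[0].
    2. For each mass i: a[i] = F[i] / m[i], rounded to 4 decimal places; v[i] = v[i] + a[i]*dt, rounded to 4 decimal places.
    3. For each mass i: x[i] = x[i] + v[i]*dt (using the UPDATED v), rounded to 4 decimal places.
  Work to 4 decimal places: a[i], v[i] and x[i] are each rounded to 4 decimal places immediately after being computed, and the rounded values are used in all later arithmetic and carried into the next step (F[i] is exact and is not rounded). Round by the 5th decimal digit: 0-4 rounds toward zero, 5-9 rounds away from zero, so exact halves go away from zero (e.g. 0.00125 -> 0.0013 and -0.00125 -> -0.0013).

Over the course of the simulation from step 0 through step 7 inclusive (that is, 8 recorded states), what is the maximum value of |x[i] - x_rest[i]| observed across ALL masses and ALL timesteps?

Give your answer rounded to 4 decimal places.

Answer: 1.0489

Derivation:
Step 0: x=[5.0000 8.0000] v=[0.0000 -2.0000]
Step 1: x=[4.9800 7.8100] v=[-0.2000 -1.9000]
Step 2: x=[4.9385 7.6317] v=[-0.4150 -1.7830]
Step 3: x=[4.8746 7.4665] v=[-0.6395 -1.6523]
Step 4: x=[4.7878 7.3154] v=[-0.8678 -1.5115]
Step 5: x=[4.6784 7.1790] v=[-1.0938 -1.3643]
Step 6: x=[4.5472 7.0576] v=[-1.3116 -1.2144]
Step 7: x=[4.3957 6.9511] v=[-1.5153 -1.0654]
Max displacement = 1.0489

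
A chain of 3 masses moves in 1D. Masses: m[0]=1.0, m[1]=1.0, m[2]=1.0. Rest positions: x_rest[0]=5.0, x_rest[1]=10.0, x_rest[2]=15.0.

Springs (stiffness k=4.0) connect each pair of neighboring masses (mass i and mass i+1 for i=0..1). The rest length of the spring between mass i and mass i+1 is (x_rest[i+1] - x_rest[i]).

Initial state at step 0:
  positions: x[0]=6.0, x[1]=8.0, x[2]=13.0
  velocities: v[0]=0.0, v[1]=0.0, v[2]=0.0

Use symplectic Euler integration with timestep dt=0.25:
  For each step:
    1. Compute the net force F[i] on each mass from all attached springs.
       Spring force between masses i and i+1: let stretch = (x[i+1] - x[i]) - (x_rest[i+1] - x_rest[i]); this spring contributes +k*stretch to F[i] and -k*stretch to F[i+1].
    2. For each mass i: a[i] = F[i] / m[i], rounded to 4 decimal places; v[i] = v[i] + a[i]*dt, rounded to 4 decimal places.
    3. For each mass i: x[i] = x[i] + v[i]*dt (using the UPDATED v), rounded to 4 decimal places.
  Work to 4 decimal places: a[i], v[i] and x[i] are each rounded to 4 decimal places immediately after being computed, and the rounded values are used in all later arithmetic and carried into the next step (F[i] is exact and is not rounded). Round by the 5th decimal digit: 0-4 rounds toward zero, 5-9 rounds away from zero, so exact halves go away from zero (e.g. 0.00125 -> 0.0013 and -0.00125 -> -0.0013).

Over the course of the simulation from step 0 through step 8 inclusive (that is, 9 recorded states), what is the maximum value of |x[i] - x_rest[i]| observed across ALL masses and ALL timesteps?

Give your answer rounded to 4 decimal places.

Step 0: x=[6.0000 8.0000 13.0000] v=[0.0000 0.0000 0.0000]
Step 1: x=[5.2500 8.7500 13.0000] v=[-3.0000 3.0000 0.0000]
Step 2: x=[4.1250 9.6875 13.1875] v=[-4.5000 3.7500 0.7500]
Step 3: x=[3.1406 10.1094 13.7500] v=[-3.9375 1.6875 2.2500]
Step 4: x=[2.6484 9.6992 14.6524] v=[-1.9687 -1.6407 3.6094]
Step 5: x=[2.6689 8.7646 15.5665] v=[0.0821 -3.7383 3.6562]
Step 6: x=[2.9634 8.0066 16.0301] v=[1.1778 -3.0321 1.8543]
Step 7: x=[3.2687 7.9937 15.7378] v=[1.2210 -0.0518 -1.1692]
Step 8: x=[3.5052 8.7355 14.7595] v=[0.9460 2.9673 -3.9133]
Max displacement = 2.3516

Answer: 2.3516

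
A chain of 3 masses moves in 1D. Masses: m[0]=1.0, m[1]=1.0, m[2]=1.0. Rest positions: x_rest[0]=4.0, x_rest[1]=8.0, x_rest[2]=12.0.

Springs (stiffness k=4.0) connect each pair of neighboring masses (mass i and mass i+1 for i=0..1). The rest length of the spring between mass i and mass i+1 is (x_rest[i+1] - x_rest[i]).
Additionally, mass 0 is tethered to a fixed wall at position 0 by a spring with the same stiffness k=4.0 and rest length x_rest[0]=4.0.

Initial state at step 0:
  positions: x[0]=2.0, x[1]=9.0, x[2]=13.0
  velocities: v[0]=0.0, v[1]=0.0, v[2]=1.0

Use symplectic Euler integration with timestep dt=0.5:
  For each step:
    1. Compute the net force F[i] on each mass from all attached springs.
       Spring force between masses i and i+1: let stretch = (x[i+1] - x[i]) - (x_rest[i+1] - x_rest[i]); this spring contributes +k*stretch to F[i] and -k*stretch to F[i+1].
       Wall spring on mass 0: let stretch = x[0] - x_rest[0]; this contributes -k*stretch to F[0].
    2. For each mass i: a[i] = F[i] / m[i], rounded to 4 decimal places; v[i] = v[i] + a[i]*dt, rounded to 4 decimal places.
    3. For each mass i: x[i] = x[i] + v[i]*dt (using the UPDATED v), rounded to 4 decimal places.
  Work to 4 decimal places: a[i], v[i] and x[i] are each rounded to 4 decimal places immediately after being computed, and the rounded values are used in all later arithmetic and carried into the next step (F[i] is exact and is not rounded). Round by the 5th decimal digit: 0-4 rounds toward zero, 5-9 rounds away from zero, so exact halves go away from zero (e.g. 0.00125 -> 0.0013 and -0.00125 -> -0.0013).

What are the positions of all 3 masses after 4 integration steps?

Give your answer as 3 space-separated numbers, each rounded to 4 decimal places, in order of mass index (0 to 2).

Step 0: x=[2.0000 9.0000 13.0000] v=[0.0000 0.0000 1.0000]
Step 1: x=[7.0000 6.0000 13.5000] v=[10.0000 -6.0000 1.0000]
Step 2: x=[4.0000 11.5000 10.5000] v=[-6.0000 11.0000 -6.0000]
Step 3: x=[4.5000 8.5000 12.5000] v=[1.0000 -6.0000 4.0000]
Step 4: x=[4.5000 5.5000 14.5000] v=[0.0000 -6.0000 4.0000]

Answer: 4.5000 5.5000 14.5000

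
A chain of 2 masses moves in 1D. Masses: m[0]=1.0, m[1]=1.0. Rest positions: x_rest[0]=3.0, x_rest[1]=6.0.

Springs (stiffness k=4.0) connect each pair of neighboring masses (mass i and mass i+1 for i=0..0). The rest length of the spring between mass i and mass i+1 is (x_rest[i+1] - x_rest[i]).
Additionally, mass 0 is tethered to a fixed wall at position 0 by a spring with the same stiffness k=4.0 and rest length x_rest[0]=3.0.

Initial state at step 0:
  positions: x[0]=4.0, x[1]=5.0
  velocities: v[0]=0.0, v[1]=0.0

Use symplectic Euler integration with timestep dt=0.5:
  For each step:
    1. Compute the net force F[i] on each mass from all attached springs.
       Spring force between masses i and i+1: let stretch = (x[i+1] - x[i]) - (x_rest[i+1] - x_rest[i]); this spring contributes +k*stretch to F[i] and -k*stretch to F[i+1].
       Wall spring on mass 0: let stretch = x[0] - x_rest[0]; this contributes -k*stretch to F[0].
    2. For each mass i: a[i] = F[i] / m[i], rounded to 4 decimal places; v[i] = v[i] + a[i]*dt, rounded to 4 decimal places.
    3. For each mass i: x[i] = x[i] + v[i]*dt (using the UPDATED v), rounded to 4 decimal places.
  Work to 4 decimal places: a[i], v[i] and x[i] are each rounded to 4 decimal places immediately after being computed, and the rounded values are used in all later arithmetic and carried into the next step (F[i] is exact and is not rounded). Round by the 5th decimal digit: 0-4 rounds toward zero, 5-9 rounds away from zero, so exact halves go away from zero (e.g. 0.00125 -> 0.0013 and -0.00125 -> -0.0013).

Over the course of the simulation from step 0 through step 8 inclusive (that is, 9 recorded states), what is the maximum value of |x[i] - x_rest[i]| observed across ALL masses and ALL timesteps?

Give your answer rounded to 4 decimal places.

Answer: 2.0000

Derivation:
Step 0: x=[4.0000 5.0000] v=[0.0000 0.0000]
Step 1: x=[1.0000 7.0000] v=[-6.0000 4.0000]
Step 2: x=[3.0000 6.0000] v=[4.0000 -2.0000]
Step 3: x=[5.0000 5.0000] v=[4.0000 -2.0000]
Step 4: x=[2.0000 7.0000] v=[-6.0000 4.0000]
Step 5: x=[2.0000 7.0000] v=[0.0000 0.0000]
Step 6: x=[5.0000 5.0000] v=[6.0000 -4.0000]
Step 7: x=[3.0000 6.0000] v=[-4.0000 2.0000]
Step 8: x=[1.0000 7.0000] v=[-4.0000 2.0000]
Max displacement = 2.0000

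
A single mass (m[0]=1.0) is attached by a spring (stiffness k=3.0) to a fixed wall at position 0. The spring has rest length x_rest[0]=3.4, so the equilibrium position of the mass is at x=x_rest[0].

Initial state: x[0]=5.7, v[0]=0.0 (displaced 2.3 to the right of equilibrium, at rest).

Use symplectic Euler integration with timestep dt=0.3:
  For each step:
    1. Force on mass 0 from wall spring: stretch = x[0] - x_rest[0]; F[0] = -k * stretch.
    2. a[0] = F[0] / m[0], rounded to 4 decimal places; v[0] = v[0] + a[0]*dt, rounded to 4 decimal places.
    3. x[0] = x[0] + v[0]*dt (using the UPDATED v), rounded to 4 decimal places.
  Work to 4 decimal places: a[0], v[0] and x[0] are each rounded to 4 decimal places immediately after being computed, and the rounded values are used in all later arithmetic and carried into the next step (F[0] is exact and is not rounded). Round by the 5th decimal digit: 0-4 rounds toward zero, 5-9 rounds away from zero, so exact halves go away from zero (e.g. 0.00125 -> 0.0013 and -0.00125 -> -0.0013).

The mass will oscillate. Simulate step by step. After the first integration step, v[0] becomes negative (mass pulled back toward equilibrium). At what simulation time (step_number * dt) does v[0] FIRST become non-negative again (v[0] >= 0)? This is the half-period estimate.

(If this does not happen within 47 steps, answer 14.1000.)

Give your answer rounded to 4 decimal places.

Step 0: x=[5.7000] v=[0.0000]
Step 1: x=[5.0790] v=[-2.0700]
Step 2: x=[4.0047] v=[-3.5811]
Step 3: x=[2.7671] v=[-4.1253]
Step 4: x=[1.7004] v=[-3.5557]
Step 5: x=[1.0926] v=[-2.0261]
Step 6: x=[1.1078] v=[0.0506]
First v>=0 after going negative at step 6, time=1.8000

Answer: 1.8000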